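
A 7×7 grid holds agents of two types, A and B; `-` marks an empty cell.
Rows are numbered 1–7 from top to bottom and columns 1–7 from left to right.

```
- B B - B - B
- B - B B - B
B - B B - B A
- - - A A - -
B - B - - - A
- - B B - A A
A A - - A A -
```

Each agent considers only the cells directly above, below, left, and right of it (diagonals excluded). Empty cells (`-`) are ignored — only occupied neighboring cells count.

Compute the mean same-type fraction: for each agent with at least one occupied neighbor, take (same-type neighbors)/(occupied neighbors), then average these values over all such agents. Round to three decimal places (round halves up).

0.861

Row 1: (1,2)B 2/2 · (1,3)B 1/1 · (1,5)B 1/1 · (1,7)B 1/1
Row 2: (2,2)B 1/1 · (2,4)B 2/2 · (2,5)B 2/2 · (2,7)B 1/2
Row 3: (3,1)B — no occupied neighbors · (3,3)B 1/1 · (3,4)B 2/3 · (3,6)B 0/1 · (3,7)A 0/2
Row 4: (4,4)A 1/2 · (4,5)A 1/1
Row 5: (5,1)B — no occupied neighbors · (5,3)B 1/1 · (5,7)A 1/1
Row 6: (6,3)B 2/2 · (6,4)B 1/1 · (6,6)A 2/2 · (6,7)A 2/2
Row 7: (7,1)A 1/1 · (7,2)A 1/1 · (7,5)A 1/1 · (7,6)A 2/2
Sum over 24 agents: 2/2 + 1/1 + 1/1 + 1/1 + 1/1 + 2/2 + 2/2 + 1/2 + 1/1 + 2/3 + 0/1 + 0/2 + 1/2 + 1/1 + 1/1 + 1/1 + 2/2 + 1/1 + 2/2 + 2/2 + 1/1 + 1/1 + 1/1 + 2/2 = 62/3; mean = 62/3 ÷ 24 = 31/36 = 0.861111… → 0.861.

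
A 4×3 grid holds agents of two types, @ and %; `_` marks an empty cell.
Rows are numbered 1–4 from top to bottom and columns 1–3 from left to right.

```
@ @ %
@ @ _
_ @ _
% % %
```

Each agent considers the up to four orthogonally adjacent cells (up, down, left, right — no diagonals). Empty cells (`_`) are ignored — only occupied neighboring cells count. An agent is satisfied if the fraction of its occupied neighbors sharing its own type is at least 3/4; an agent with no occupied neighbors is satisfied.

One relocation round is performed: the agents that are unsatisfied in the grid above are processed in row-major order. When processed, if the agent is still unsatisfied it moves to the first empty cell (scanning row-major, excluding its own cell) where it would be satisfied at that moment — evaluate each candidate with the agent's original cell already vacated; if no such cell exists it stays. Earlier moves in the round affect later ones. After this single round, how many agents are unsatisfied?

4

Initially unsatisfied (in order): (1,2), (1,3), (3,2), (4,2).
  (1,2): no empty cell satisfies it; stays.
  (1,3): no empty cell satisfies it; stays.
  (3,2): no empty cell satisfies it; stays.
  (4,2): no empty cell satisfies it; stays.
Resulting grid:
@ @ %
@ @ _
_ @ _
% % %
Unsatisfied now: (1,2), (1,3), (3,2), (4,2).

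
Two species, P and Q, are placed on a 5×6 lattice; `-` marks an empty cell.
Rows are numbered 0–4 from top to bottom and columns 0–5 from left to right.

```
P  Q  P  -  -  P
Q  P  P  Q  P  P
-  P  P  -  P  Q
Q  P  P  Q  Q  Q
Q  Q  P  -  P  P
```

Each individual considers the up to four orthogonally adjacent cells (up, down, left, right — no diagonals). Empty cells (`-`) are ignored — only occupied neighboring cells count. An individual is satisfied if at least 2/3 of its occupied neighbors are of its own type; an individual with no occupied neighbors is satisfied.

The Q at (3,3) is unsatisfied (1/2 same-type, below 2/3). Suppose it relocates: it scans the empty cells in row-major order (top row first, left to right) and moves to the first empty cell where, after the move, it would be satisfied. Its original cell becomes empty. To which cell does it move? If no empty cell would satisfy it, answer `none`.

(2,0)

Vacating (3,3). Empty cells in order:
  (0,3): 1/2 same-type → still unsatisfied.
  (0,4): 0/2 same-type → still unsatisfied.
  (2,0): 2/3 same-type → satisfied — stop here.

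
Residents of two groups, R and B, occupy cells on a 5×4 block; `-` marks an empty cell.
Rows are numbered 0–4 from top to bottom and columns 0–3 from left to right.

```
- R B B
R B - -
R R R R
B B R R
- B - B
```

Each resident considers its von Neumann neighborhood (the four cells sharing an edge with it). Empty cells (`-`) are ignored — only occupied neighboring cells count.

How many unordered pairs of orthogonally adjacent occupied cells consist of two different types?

Scan each occupied cell's neighbors to the right and below so each pair is counted once.
Row 0: R(0,1)–B(0,2)≠ R(0,1)–B(1,1)≠ B(0,2)–B(0,3)=  → 2/3 unlike.
Row 1: R(1,0)–B(1,1)≠ R(1,0)–R(2,0)= B(1,1)–R(2,1)≠  → 2/3 unlike.
Row 2: R(2,0)–R(2,1)= R(2,0)–B(3,0)≠ R(2,1)–R(2,2)= R(2,1)–B(3,1)≠ R(2,2)–R(2,3)= R(2,2)–R(3,2)= R(2,3)–R(3,3)=  → 2/7 unlike.
Row 3: B(3,0)–B(3,1)= B(3,1)–R(3,2)≠ B(3,1)–B(4,1)= R(3,2)–R(3,3)= R(3,3)–B(4,3)≠  → 2/5 unlike.
Total adjacent occupied pairs: 18; unlike-type pairs: 8.

8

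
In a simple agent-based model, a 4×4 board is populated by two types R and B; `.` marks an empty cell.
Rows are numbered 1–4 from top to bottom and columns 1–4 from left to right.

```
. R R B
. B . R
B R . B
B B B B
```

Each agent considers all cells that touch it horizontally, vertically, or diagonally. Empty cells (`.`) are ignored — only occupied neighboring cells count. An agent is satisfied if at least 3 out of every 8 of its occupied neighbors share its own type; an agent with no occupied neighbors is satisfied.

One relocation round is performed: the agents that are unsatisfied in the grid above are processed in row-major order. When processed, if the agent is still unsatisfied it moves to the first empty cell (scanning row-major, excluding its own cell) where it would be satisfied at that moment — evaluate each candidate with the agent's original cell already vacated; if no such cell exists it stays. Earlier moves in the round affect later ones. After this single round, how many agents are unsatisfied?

1

Initially unsatisfied (in order): (1,4), (2,2), (2,4), (3,2).
  (1,4) → (1,1).
  (2,2): now satisfied by earlier moves; stays.
  (2,4): now satisfied by earlier moves; stays.
  (3,2) → (1,4).
Resulting grid:
B R R R
. B . R
B . . B
B B B B
Unsatisfied now: (1,2).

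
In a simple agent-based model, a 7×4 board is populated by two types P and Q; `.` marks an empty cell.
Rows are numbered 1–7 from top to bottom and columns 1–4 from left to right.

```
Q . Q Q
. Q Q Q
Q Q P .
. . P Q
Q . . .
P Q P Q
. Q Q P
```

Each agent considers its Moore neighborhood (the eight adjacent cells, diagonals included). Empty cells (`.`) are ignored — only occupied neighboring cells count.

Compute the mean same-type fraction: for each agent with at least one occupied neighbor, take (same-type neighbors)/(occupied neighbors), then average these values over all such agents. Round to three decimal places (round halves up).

0.557

(1,1)Q 1/1
(1,3)Q 4/4
(1,4)Q 3/3
(2,2)Q 5/6
(2,3)Q 5/6
(2,4)Q 3/4
(3,1)Q 2/2
(3,2)Q 3/5
(3,3)P 1/6
(4,3)P 1/3
(4,4)Q 0/2
(5,1)Q 1/2
(6,1)P 0/3
(6,2)Q 3/5
(6,3)P 1/5
(6,4)Q 1/3
(7,2)Q 2/4
(7,3)Q 3/5
(7,4)P 1/3
Sum over 19 agents: 1/1 + 4/4 + 3/3 + 5/6 + 5/6 + 3/4 + 2/2 + 3/5 + 1/6 + 1/3 + 0/2 + 1/2 + 0/3 + 3/5 + 1/5 + 1/3 + 2/4 + 3/5 + 1/3 = 127/12; mean = 127/12 ÷ 19 = 127/228 = 0.557017… → 0.557.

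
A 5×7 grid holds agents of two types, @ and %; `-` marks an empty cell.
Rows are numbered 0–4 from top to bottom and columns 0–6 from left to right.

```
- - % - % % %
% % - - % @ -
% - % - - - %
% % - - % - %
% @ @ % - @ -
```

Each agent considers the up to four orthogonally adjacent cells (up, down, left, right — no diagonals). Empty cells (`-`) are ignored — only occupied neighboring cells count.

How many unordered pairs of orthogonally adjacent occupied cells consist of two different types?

5

Scan each occupied cell's neighbors to the right and below so each pair is counted once.
From row 0: 1 unlike of 4 pairs (running 1/4).
From row 1: 1 unlike of 3 pairs (running 2/7).
From row 2: 0 unlike of 2 pairs (running 2/9).
From row 3: 1 unlike of 3 pairs (running 3/12).
From row 4: 2 unlike of 3 pairs (running 5/15).
Total adjacent occupied pairs: 15; unlike-type pairs: 5.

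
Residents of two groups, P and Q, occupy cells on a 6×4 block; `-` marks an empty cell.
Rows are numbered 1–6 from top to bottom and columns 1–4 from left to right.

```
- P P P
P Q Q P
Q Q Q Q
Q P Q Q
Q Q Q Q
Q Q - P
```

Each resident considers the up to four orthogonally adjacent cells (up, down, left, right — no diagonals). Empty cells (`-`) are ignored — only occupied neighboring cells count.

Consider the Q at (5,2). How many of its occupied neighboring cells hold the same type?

Occupied neighbors of (5,2): (4,2)=P, (6,2)=Q, (5,1)=Q, (5,3)=Q.
Same type (Q): 3 of 4.

3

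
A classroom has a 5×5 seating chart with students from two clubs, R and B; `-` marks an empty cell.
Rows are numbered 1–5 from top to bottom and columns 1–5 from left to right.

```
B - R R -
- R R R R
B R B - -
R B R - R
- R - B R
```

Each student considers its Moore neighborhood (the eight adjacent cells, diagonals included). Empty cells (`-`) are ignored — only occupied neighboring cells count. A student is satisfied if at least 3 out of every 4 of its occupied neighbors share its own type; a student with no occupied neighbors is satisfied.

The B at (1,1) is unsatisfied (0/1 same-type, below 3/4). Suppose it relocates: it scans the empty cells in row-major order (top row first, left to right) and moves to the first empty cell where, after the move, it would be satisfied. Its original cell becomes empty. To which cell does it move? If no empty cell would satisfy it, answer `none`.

Vacating (1,1). Empty cells in order:
  (1,2): 0/3 same-type → still unsatisfied.
  (1,5): 0/3 same-type → still unsatisfied.
  (2,1): 1/3 same-type → still unsatisfied.
  (3,4): 1/6 same-type → still unsatisfied.
  (3,5): 0/3 same-type → still unsatisfied.
  (4,4): 2/5 same-type → still unsatisfied.
  (5,1): 1/3 same-type → still unsatisfied.
  (5,3): 2/4 same-type → still unsatisfied.

none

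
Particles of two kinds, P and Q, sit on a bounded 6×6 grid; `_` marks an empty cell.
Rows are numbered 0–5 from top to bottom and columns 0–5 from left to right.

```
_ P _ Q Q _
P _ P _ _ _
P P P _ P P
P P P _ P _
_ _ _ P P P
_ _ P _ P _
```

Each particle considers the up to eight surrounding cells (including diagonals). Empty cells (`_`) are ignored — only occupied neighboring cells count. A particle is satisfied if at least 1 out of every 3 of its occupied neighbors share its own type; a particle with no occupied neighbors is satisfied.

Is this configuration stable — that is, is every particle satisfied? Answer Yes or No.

Yes

(0,1)P 2/2 ✓
(0,3)Q 1/2 ✓
(0,4)Q 1/1 ✓
(1,0)P 3/3 ✓
(1,2)P 3/4 ✓
(2,0)P 4/4 ✓
(2,1)P 7/7 ✓
(2,2)P 4/4 ✓
(2,4)P 2/2 ✓
(2,5)P 2/2 ✓
(3,0)P 3/3 ✓
(3,1)P 5/5 ✓
(3,2)P 4/4 ✓
(3,4)P 5/5 ✓
(4,3)P 5/5 ✓
(4,4)P 4/4 ✓
(4,5)P 3/3 ✓
(5,2)P 1/1 ✓
(5,4)P 3/3 ✓
All meet the threshold, so the configuration is stable.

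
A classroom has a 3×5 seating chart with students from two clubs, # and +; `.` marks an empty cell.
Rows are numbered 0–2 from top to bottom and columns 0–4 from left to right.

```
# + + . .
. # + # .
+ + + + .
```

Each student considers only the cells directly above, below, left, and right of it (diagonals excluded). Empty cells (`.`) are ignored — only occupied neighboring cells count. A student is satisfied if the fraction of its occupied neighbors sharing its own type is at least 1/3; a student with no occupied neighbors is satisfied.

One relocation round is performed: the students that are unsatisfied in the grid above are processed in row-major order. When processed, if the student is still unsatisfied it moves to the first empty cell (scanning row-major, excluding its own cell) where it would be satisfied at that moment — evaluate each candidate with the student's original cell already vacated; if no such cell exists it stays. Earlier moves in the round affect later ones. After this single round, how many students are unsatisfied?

Initially unsatisfied (in order): (0,0), (1,1), (1,3).
  (0,0) → (0,3).
  (1,1) → (0,4).
  (1,3): now satisfied by earlier moves; stays.
Resulting grid:
. + + # #
. . + # .
+ + + + .
All satisfied now.

0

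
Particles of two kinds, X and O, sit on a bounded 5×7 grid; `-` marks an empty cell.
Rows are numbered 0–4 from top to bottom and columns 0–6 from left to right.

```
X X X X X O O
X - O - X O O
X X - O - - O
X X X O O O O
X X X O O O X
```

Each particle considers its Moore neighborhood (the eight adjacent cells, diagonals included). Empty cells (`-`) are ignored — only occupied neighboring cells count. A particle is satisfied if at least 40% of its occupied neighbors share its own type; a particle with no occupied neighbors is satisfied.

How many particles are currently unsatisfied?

(0,0)X 2/2 ok
(0,1)X 3/4 ok
(0,2)X 2/3 ok
(0,3)X 3/4 ok
(0,4)X 2/4 ok
(0,5)O 3/5 ok
(0,6)O 3/3 ok
(1,0)X 4/4 ok
(1,2)O 1/5 unhappy
(1,4)X 2/5 ok
(1,5)O 4/6 ok
(1,6)O 4/4 ok
(2,0)X 4/4 ok
(2,1)X 5/6 ok
(2,3)O 3/5 ok
(2,6)O 4/4 ok
(3,0)X 5/5 ok
(3,1)X 7/7 ok
(3,2)X 4/7 ok
(3,3)O 4/6 ok
(3,4)O 6/6 ok
(3,5)O 5/6 ok
(3,6)O 3/4 ok
(4,0)X 3/3 ok
(4,1)X 5/5 ok
(4,2)X 3/5 ok
(4,3)O 3/5 ok
(4,4)O 5/5 ok
(4,5)O 4/5 ok
(4,6)X 0/3 unhappy
Unsatisfied: (1,2), (4,6) — 2 in total.

2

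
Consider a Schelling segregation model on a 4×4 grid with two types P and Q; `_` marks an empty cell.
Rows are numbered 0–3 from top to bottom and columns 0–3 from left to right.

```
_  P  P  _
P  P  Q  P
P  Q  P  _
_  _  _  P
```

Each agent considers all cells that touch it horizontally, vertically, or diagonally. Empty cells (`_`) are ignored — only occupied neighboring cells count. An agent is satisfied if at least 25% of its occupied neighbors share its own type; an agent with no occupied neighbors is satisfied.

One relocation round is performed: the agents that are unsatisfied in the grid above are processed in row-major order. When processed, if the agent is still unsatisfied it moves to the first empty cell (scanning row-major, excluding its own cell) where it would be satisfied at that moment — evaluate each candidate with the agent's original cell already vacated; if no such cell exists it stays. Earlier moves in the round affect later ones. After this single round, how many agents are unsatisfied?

Initially unsatisfied (in order): (1,2), (2,1).
  (1,2) → (3,0).
  (2,1) → (3,1).
Resulting grid:
_ P P _
P P _ P
P _ P _
Q Q _ P
All satisfied now.

0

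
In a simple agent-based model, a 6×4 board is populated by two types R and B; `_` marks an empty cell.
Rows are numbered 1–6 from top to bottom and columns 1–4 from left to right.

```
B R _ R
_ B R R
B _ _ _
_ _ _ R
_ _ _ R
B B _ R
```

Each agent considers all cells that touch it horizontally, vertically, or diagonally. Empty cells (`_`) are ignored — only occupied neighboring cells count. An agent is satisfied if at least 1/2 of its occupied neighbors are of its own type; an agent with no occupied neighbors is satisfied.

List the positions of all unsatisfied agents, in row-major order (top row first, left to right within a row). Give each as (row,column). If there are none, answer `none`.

(1,2)

Row 1: (1,1)B 1/2 ok · (1,2)R 1/3 unhappy · (1,4)R 2/2 ok
Row 2: (2,2)B 2/4 ok · (2,3)R 3/4 ok · (2,4)R 2/2 ok
Row 3: (3,1)B 1/1 ok
Row 4: (4,4)R 1/1 ok
Row 5: (5,4)R 2/2 ok
Row 6: (6,1)B 1/1 ok · (6,2)B 1/1 ok · (6,4)R 1/1 ok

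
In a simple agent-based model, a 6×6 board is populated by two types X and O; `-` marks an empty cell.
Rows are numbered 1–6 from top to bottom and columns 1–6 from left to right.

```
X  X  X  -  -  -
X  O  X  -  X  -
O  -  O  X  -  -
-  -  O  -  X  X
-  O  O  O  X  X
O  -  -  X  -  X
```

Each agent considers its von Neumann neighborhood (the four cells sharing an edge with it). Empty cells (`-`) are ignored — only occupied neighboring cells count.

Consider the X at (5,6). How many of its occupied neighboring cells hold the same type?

Occupied neighbors of (5,6): (4,6)=X, (6,6)=X, (5,5)=X.
Same type (X): 3 of 3.

3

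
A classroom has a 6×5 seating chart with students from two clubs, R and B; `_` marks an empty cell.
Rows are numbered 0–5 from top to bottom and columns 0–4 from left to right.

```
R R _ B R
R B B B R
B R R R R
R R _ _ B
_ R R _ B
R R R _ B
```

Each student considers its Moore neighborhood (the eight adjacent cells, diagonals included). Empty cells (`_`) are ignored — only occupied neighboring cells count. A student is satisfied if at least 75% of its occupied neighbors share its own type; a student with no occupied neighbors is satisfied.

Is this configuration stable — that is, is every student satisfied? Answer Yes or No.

(0,0)R 2/3 unhappy
(0,1)R 2/4 unhappy
(0,3)B 2/4 unhappy
(0,4)R 1/3 unhappy
(1,0)R 3/5 unhappy
(1,1)B 2/7 unhappy
(1,2)B 3/7 unhappy
(1,3)B 2/7 unhappy
(1,4)R 3/5 unhappy
(2,0)B 1/5 unhappy
(2,1)R 4/7 unhappy
(2,2)R 3/6 unhappy
(2,3)R 3/6 unhappy
(2,4)R 2/4 unhappy
(3,0)R 3/4 ok
(3,1)R 5/6 ok
(3,4)B 1/3 unhappy
(4,1)R 6/6 ok
(4,2)R 4/4 ok
(4,4)B 2/2 ok
(5,0)R 2/2 ok
(5,1)R 4/4 ok
(5,2)R 3/3 ok
(5,4)B 1/1 ok
For instance (0,0) has only 2/3 same-type neighbors, below 3/4.

No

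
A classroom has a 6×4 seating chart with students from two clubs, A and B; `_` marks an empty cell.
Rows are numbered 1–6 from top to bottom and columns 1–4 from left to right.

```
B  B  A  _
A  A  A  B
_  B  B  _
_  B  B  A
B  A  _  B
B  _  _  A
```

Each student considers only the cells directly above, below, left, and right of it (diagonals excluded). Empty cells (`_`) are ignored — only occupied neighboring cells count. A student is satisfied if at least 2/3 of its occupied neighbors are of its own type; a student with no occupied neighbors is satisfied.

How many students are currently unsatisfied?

(1,1)B 1/2 not
(1,2)B 1/3 not
(1,3)A 1/2 not
(2,1)A 1/2 not
(2,2)A 2/4 not
(2,3)A 2/4 not
(2,4)B 0/1 not
(3,2)B 2/3 satisfied
(3,3)B 2/3 satisfied
(4,2)B 2/3 satisfied
(4,3)B 2/3 satisfied
(4,4)A 0/2 not
(5,1)B 1/2 not
(5,2)A 0/2 not
(5,4)B 0/2 not
(6,1)B 1/1 satisfied
(6,4)A 0/1 not
Unsatisfied: (1,1), (1,2), (1,3), (2,1), (2,2), (2,3), (2,4), (4,4), (5,1), (5,2), (5,4), (6,4) — 12 in total.

12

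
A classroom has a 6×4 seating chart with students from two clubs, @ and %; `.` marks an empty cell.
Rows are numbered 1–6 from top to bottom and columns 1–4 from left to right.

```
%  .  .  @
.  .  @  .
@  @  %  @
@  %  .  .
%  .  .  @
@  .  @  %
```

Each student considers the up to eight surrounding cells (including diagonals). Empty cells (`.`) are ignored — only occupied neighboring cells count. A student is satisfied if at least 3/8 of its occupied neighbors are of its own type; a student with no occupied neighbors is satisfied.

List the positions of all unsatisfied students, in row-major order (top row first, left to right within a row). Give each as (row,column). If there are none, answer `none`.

(1,1)% 0/0 ✓
(1,4)@ 1/1 ✓
(2,3)@ 3/4 ✓
(3,1)@ 2/3 ✓
(3,2)@ 3/5 ✓
(3,3)% 1/4 ✗
(3,4)@ 1/2 ✓
(4,1)@ 2/4 ✓
(4,2)% 2/5 ✓
(5,1)% 1/3 ✗
(5,4)@ 1/2 ✓
(6,1)@ 0/1 ✗
(6,3)@ 1/2 ✓
(6,4)% 0/2 ✗

(3,3), (5,1), (6,1), (6,4)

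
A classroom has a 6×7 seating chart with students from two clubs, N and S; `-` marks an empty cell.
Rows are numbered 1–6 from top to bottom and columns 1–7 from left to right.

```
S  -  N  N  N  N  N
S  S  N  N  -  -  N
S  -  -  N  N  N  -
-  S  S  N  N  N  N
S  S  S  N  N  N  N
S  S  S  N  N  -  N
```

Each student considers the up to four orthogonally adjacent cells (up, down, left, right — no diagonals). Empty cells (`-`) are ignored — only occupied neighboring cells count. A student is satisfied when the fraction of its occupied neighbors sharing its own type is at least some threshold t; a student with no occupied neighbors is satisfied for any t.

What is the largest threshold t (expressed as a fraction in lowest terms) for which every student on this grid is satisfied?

1/2

(1,1)S 1/1
(1,3)N 2/2
(1,4)N 3/3
(1,5)N 2/2
(1,6)N 2/2
(1,7)N 2/2
(2,1)S 3/3
(2,2)S 1/2
(2,3)N 2/3
(2,4)N 3/3
(2,7)N 1/1
(3,1)S 1/1
(3,4)N 3/3
(3,5)N 3/3
(3,6)N 2/2
(4,2)S 2/2
(4,3)S 2/3
(4,4)N 3/4
(4,5)N 4/4
(4,6)N 4/4
(4,7)N 2/2
(5,1)S 2/2
(5,2)S 4/4
(5,3)S 3/4
(5,4)N 3/4
(5,5)N 4/4
(5,6)N 3/3
(5,7)N 3/3
(6,1)S 2/2
(6,2)S 3/3
(6,3)S 2/3
(6,4)N 2/3
(6,5)N 2/2
(6,7)N 1/1
The smallest same-type fraction is 1/2 at (2,2), which reduces to 1/2. Any threshold above that leaves this student unsatisfied.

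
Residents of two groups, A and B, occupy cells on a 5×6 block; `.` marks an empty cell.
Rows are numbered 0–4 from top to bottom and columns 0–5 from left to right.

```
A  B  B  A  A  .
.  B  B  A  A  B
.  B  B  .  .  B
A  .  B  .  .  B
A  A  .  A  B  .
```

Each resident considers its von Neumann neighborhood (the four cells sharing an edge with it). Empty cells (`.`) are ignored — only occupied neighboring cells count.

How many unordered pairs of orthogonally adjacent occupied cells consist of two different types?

5

Scan each occupied cell's neighbors to the right and below so each pair is counted once.
Row 0: A(0,0)–B(0,1)≠ B(0,1)–B(0,2)= B(0,1)–B(1,1)= B(0,2)–A(0,3)≠ B(0,2)–B(1,2)= A(0,3)–A(0,4)= A(0,3)–A(1,3)= A(0,4)–A(1,4)=  → 2/8 unlike.
Row 1: B(1,1)–B(1,2)= B(1,1)–B(2,1)= B(1,2)–A(1,3)≠ B(1,2)–B(2,2)= A(1,3)–A(1,4)= A(1,4)–B(1,5)≠ B(1,5)–B(2,5)=  → 2/7 unlike.
Row 2: B(2,1)–B(2,2)= B(2,2)–B(3,2)= B(2,5)–B(3,5)=  → 0/3 unlike.
Row 3: A(3,0)–A(4,0)=  → 0/1 unlike.
Row 4: A(4,0)–A(4,1)= A(4,3)–B(4,4)≠  → 1/2 unlike.
Total adjacent occupied pairs: 21; unlike-type pairs: 5.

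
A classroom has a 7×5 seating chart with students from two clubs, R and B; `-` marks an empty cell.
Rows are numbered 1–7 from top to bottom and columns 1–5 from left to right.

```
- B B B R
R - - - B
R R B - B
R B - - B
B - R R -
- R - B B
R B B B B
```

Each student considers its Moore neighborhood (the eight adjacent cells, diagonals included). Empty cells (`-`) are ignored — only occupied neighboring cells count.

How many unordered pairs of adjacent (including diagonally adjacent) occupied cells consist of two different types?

Scan each occupied cell's neighbors to the right and below (and the two forward diagonals) so each pair is counted once.
From row 1: 3 unlike of 6 pairs (running 3/6).
From row 2: 0 unlike of 3 pairs (running 3/9).
From row 3: 3 unlike of 8 pairs (running 6/17).
From row 4: 4 unlike of 5 pairs (running 10/22).
From row 5: 4 unlike of 6 pairs (running 14/28).
From row 6: 2 unlike of 9 pairs (running 16/37).
From row 7: 1 unlike of 4 pairs (running 17/41).
Total adjacent occupied pairs: 41; unlike-type pairs: 17.

17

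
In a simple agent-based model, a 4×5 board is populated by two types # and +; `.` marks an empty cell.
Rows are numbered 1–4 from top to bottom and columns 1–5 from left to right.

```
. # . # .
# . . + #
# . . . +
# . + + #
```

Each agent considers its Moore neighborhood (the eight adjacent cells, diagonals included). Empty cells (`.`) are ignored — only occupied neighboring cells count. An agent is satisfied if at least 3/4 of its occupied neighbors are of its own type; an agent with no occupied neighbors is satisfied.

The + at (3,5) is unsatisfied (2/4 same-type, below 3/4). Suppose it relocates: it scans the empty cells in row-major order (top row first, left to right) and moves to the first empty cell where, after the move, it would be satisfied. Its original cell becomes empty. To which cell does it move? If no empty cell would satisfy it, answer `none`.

(3,3)

Vacating (3,5). Empty cells in order:
  (1,1): 0/2 same-type → still unsatisfied.
  (1,3): 1/3 same-type → still unsatisfied.
  (1,5): 1/3 same-type → still unsatisfied.
  (2,2): 0/3 same-type → still unsatisfied.
  (2,3): 1/3 same-type → still unsatisfied.
  (3,2): 1/4 same-type → still unsatisfied.
  (3,3): 3/3 same-type → satisfied — stop here.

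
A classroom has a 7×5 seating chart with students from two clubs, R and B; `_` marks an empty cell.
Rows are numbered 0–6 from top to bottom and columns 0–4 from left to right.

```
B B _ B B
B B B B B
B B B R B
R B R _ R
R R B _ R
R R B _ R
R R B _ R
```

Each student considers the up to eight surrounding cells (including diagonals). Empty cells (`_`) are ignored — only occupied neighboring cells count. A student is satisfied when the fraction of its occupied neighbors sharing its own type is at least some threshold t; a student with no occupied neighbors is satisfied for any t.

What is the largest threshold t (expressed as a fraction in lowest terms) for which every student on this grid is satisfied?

(0,0)B 3/3
(0,1)B 4/4
(0,3)B 4/4
(0,4)B 3/3
(1,0)B 5/5
(1,1)B 7/7
(1,2)B 6/7
(1,3)B 6/7
(1,4)B 4/5
(2,0)B 4/5
(2,1)B 6/8
(2,2)B 5/7
(2,3)R 2/7
(2,4)B 2/4
(3,0)R 2/5
(3,1)B 4/8
(3,2)R 2/6
(3,4)R 2/3
(4,0)R 4/5
(4,1)R 5/8
(4,2)B 2/5
(4,4)R 2/2
(5,0)R 5/5
(5,1)R 5/8
(5,2)B 2/5
(5,4)R 2/2
(6,0)R 3/3
(6,1)R 3/5
(6,2)B 1/3
(6,4)R 1/1
The smallest same-type fraction is 2/7 at (2,3), which reduces to 2/7. Any threshold above that leaves this student unsatisfied.

2/7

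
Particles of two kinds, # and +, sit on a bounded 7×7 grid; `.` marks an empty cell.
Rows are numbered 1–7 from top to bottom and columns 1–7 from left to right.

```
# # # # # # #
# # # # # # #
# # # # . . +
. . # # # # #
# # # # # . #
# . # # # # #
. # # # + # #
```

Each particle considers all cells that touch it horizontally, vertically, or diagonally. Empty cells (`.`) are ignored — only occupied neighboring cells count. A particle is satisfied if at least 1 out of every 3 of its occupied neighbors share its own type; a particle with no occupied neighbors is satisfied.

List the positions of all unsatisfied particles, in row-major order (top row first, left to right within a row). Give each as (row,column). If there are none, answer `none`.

(3,7), (7,5)

Row 1: (1,1)# 3/3 ok · (1,2)# 5/5 ok · (1,3)# 5/5 ok · (1,4)# 5/5 ok · (1,5)# 5/5 ok · (1,6)# 5/5 ok · (1,7)# 3/3 ok
Row 2: (2,1)# 5/5 ok · (2,2)# 8/8 ok · (2,3)# 8/8 ok · (2,4)# 7/7 ok · (2,5)# 6/6 ok · (2,6)# 5/6 ok · (2,7)# 3/4 ok
Row 3: (3,1)# 3/3 ok · (3,2)# 6/6 ok · (3,3)# 7/7 ok · (3,4)# 7/7 ok · (3,7)+ 0/4 unhappy
Row 4: (4,3)# 7/7 ok · (4,4)# 7/7 ok · (4,5)# 5/5 ok · (4,6)# 4/5 ok · (4,7)# 2/3 ok
Row 5: (5,1)# 2/2 ok · (5,2)# 5/5 ok · (5,3)# 6/6 ok · (5,4)# 8/8 ok · (5,5)# 7/7 ok · (5,7)# 4/4 ok
Row 6: (6,1)# 3/3 ok · (6,3)# 7/7 ok · (6,4)# 7/8 ok · (6,5)# 6/7 ok · (6,6)# 6/7 ok · (6,7)# 4/4 ok
Row 7: (7,2)# 3/3 ok · (7,3)# 4/4 ok · (7,4)# 4/5 ok · (7,5)+ 0/5 unhappy · (7,6)# 4/5 ok · (7,7)# 3/3 ok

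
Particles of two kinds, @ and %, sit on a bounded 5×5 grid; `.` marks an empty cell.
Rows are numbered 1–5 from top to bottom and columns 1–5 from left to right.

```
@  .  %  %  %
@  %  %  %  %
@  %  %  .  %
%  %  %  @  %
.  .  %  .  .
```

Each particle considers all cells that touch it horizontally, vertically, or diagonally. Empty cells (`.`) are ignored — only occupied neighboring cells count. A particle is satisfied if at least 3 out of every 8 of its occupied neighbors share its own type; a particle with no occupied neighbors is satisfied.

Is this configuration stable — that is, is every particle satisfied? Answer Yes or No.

No

Row 1: (1,1)@ 1/2 satisfied · (1,3)% 4/4 satisfied · (1,4)% 5/5 satisfied · (1,5)% 3/3 satisfied
Row 2: (2,1)@ 2/4 satisfied · (2,2)% 4/7 satisfied · (2,3)% 6/6 satisfied · (2,4)% 7/7 satisfied · (2,5)% 4/4 satisfied
Row 3: (3,1)@ 1/5 not · (3,2)% 6/8 satisfied · (3,3)% 6/7 satisfied · (3,5)% 3/4 satisfied
Row 4: (4,1)% 2/3 satisfied · (4,2)% 5/6 satisfied · (4,3)% 4/5 satisfied · (4,4)@ 0/5 not · (4,5)% 1/2 satisfied
Row 5: (5,3)% 2/3 satisfied
For instance (3,1) has only 1/5 same-type neighbors, below 3/8.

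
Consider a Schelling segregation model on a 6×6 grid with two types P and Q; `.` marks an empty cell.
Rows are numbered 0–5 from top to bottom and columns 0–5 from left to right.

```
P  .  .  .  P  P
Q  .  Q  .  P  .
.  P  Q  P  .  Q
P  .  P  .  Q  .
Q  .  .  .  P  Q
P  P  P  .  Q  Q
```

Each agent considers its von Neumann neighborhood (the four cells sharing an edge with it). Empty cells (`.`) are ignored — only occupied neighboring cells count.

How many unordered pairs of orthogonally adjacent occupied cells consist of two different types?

9

Scan each occupied cell's neighbors to the right and below so each pair is counted once.
Row 0: P(0,0)–Q(1,0)≠ P(0,4)–P(0,5)= P(0,4)–P(1,4)=  → 1/3 unlike.
Row 1: Q(1,2)–Q(2,2)=  → 0/1 unlike.
Row 2: P(2,1)–Q(2,2)≠ Q(2,2)–P(2,3)≠ Q(2,2)–P(3,2)≠  → 3/3 unlike.
Row 3: P(3,0)–Q(4,0)≠ Q(3,4)–P(4,4)≠  → 2/2 unlike.
Row 4: Q(4,0)–P(5,0)≠ P(4,4)–Q(4,5)≠ P(4,4)–Q(5,4)≠ Q(4,5)–Q(5,5)=  → 3/4 unlike.
Row 5: P(5,0)–P(5,1)= P(5,1)–P(5,2)= Q(5,4)–Q(5,5)=  → 0/3 unlike.
Total adjacent occupied pairs: 16; unlike-type pairs: 9.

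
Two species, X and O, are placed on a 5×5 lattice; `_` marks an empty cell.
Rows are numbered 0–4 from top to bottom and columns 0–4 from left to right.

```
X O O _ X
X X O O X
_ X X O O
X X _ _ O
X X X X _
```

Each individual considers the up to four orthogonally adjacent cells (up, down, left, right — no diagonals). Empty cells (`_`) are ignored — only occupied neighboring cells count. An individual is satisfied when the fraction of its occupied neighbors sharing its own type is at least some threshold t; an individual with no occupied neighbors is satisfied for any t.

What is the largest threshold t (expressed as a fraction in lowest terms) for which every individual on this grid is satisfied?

1/3

Row 0: (0,0)X 1/2 · (0,1)O 1/3 · (0,2)O 2/2 · (0,4)X 1/1
Row 1: (1,0)X 2/2 · (1,1)X 2/4 · (1,2)O 2/4 · (1,3)O 2/3 · (1,4)X 1/3
Row 2: (2,1)X 3/3 · (2,2)X 1/3 · (2,3)O 2/3 · (2,4)O 2/3
Row 3: (3,0)X 2/2 · (3,1)X 3/3 · (3,4)O 1/1
Row 4: (4,0)X 2/2 · (4,1)X 3/3 · (4,2)X 2/2 · (4,3)X 1/1
The smallest same-type fraction is 1/3 at (0,1), which reduces to 1/3. Any threshold above that leaves this individual unsatisfied.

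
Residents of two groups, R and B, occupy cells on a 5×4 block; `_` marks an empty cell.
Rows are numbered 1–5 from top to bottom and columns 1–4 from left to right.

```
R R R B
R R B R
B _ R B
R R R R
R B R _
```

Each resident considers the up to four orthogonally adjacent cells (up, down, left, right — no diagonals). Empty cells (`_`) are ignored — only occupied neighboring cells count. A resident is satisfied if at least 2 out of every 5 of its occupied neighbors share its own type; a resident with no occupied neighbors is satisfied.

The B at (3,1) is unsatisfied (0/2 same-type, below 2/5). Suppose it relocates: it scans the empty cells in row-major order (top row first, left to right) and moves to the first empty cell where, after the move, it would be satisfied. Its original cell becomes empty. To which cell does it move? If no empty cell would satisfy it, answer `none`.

none

Vacating (3,1). Empty cells in order:
  (3,2): 0/3 same-type → still unsatisfied.
  (5,4): 0/2 same-type → still unsatisfied.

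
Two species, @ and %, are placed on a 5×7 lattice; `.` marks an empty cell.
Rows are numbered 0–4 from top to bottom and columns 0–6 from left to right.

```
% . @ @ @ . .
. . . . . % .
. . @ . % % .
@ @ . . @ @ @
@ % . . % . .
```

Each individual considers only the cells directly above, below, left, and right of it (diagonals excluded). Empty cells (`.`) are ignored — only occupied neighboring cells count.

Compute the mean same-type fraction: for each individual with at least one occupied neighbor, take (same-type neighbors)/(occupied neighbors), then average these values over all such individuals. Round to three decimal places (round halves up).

(0,0)% — no occupied neighbors
(0,2)@ 1/1
(0,3)@ 2/2
(0,4)@ 1/1
(1,5)% 1/1
(2,2)@ — no occupied neighbors
(2,4)% 1/2
(2,5)% 2/3
(3,0)@ 2/2
(3,1)@ 1/2
(3,4)@ 1/3
(3,5)@ 2/3
(3,6)@ 1/1
(4,0)@ 1/2
(4,1)% 0/2
(4,4)% 0/1
Sum over 14 individuals: 1/1 + 2/2 + 1/1 + 1/1 + 1/2 + 2/3 + 2/2 + 1/2 + 1/3 + 2/3 + 1/1 + 1/2 + 0/2 + 0/1 = 55/6; mean = 55/6 ÷ 14 = 55/84 = 0.654761… → 0.655.

0.655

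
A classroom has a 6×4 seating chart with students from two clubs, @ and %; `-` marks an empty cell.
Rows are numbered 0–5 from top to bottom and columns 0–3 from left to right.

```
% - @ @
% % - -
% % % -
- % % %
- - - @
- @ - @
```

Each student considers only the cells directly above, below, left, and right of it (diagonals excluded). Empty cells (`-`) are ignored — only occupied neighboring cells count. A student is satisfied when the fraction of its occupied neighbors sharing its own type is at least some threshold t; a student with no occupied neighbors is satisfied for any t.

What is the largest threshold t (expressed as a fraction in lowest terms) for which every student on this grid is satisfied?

(0,0)% 1/1
(0,2)@ 1/1
(0,3)@ 1/1
(1,0)% 3/3
(1,1)% 2/2
(2,0)% 2/2
(2,1)% 4/4
(2,2)% 2/2
(3,1)% 2/2
(3,2)% 3/3
(3,3)% 1/2
(4,3)@ 1/2
(5,1)@ — no occupied neighbors
(5,3)@ 1/1
The smallest same-type fraction is 1/2 at (3,3), which reduces to 1/2. Any threshold above that leaves this student unsatisfied.

1/2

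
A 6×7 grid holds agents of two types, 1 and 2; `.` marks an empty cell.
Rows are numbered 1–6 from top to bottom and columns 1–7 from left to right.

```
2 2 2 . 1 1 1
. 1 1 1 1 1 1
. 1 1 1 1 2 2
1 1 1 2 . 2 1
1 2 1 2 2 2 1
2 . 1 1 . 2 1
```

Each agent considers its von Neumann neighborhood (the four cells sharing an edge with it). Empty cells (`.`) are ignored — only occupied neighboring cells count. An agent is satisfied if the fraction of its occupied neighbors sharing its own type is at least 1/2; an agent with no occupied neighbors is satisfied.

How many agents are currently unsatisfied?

Row 1: (1,1)2 1/1 ✓ · (1,2)2 2/3 ✓ · (1,3)2 1/2 ✓ · (1,5)1 2/2 ✓ · (1,6)1 3/3 ✓ · (1,7)1 2/2 ✓
Row 2: (2,2)1 2/3 ✓ · (2,3)1 3/4 ✓ · (2,4)1 3/3 ✓ · (2,5)1 4/4 ✓ · (2,6)1 3/4 ✓ · (2,7)1 2/3 ✓
Row 3: (3,2)1 3/3 ✓ · (3,3)1 4/4 ✓ · (3,4)1 3/4 ✓ · (3,5)1 2/3 ✓ · (3,6)2 2/4 ✓ · (3,7)2 1/3 ✗
Row 4: (4,1)1 2/2 ✓ · (4,2)1 3/4 ✓ · (4,3)1 3/4 ✓ · (4,4)2 1/3 ✗ · (4,6)2 2/3 ✓ · (4,7)1 1/3 ✗
Row 5: (5,1)1 1/3 ✗ · (5,2)2 0/3 ✗ · (5,3)1 2/4 ✓ · (5,4)2 2/4 ✓ · (5,5)2 2/2 ✓ · (5,6)2 3/4 ✓ · (5,7)1 2/3 ✓
Row 6: (6,1)2 0/1 ✗ · (6,3)1 2/2 ✓ · (6,4)1 1/2 ✓ · (6,6)2 1/2 ✓ · (6,7)1 1/2 ✓
Unsatisfied: (3,7), (4,4), (4,7), (5,1), (5,2), (6,1) — 6 in total.

6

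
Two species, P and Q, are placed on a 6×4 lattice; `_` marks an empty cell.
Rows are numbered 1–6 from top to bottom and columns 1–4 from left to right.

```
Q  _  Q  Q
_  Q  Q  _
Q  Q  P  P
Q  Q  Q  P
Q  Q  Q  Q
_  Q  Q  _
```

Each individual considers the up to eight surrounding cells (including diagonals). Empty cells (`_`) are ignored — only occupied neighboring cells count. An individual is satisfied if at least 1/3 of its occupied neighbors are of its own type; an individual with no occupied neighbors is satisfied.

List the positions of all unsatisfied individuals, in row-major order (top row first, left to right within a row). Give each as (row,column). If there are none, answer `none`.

(3,3)

(1,1)Q 1/1 satisfied
(1,3)Q 3/3 satisfied
(1,4)Q 2/2 satisfied
(2,2)Q 5/6 satisfied
(2,3)Q 4/6 satisfied
(3,1)Q 4/4 satisfied
(3,2)Q 6/7 satisfied
(3,3)P 2/7 not
(3,4)P 2/4 satisfied
(4,1)Q 5/5 satisfied
(4,2)Q 7/8 satisfied
(4,3)Q 5/8 satisfied
(4,4)P 2/5 satisfied
(5,1)Q 4/4 satisfied
(5,2)Q 7/7 satisfied
(5,3)Q 6/7 satisfied
(5,4)Q 3/4 satisfied
(6,2)Q 4/4 satisfied
(6,3)Q 4/4 satisfied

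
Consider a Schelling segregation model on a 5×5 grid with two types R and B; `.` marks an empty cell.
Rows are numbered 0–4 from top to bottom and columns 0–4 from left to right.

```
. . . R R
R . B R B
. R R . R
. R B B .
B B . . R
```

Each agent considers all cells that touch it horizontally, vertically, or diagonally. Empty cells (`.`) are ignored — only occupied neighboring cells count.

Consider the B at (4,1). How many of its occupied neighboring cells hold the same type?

2

Occupied neighbors of (4,1): (3,1)=R, (3,2)=B, (4,0)=B.
Same type (B): 2 of 3.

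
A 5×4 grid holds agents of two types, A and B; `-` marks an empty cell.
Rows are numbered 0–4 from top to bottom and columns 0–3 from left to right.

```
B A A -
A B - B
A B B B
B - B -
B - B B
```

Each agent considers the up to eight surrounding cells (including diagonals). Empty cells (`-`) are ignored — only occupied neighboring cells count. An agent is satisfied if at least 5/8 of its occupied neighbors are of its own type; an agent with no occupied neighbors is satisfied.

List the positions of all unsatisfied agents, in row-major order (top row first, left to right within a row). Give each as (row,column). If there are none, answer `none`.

(0,0)B 1/3 ✗
(0,1)A 2/4 ✗
(0,2)A 1/3 ✗
(1,0)A 2/5 ✗
(1,1)B 3/7 ✗
(1,3)B 2/3 ✓
(2,0)A 1/4 ✗
(2,1)B 4/6 ✓
(2,2)B 5/5 ✓
(2,3)B 3/3 ✓
(3,0)B 2/3 ✓
(3,2)B 5/5 ✓
(4,0)B 1/1 ✓
(4,2)B 2/2 ✓
(4,3)B 2/2 ✓

(0,0), (0,1), (0,2), (1,0), (1,1), (2,0)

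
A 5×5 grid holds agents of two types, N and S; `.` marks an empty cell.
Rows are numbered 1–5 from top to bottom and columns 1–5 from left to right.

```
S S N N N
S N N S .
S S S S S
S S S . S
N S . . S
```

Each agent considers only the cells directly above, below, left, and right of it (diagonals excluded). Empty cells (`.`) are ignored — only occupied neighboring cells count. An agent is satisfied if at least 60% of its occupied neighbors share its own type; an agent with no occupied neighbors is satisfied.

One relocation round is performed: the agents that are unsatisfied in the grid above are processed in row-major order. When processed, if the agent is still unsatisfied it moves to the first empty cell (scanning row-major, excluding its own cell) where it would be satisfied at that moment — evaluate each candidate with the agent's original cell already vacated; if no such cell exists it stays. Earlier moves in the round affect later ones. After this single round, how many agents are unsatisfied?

Initially unsatisfied (in order): (1,2), (2,2), (2,3), (2,4), (5,1), (5,2).
  (1,2) → (2,5).
  (2,2): no empty cell satisfies it; stays.
  (2,3) → (1,2).
  (2,4): now satisfied by earlier moves; stays.
  (5,1): no empty cell satisfies it; stays.
  (5,2) → (4,4).
Resulting grid:
S N N N N
S N . S S
S S S S S
S S S S S
N . . . S
Unsatisfied now: (1,1), (1,5), (2,2), (5,1).

4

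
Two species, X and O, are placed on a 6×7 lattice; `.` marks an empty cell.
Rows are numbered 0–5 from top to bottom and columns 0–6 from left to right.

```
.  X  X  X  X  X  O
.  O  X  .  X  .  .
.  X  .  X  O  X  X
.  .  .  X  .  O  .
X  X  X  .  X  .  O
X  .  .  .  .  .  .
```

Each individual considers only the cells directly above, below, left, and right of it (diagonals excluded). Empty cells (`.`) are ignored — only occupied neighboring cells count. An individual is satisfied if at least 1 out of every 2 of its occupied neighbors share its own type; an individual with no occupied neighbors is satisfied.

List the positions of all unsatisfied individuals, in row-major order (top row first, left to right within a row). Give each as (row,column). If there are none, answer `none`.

Row 0: (0,1)X 1/2 ok · (0,2)X 3/3 ok · (0,3)X 2/2 ok · (0,4)X 3/3 ok · (0,5)X 1/2 ok · (0,6)O 0/1 unhappy
Row 1: (1,1)O 0/3 unhappy · (1,2)X 1/2 ok · (1,4)X 1/2 ok
Row 2: (2,1)X 0/1 unhappy · (2,3)X 1/2 ok · (2,4)O 0/3 unhappy · (2,5)X 1/3 unhappy · (2,6)X 1/1 ok
Row 3: (3,3)X 1/1 ok · (3,5)O 0/1 unhappy
Row 4: (4,0)X 2/2 ok · (4,1)X 2/2 ok · (4,2)X 1/1 ok · (4,4)X 0/0 ok · (4,6)O 0/0 ok
Row 5: (5,0)X 1/1 ok

(0,6), (1,1), (2,1), (2,4), (2,5), (3,5)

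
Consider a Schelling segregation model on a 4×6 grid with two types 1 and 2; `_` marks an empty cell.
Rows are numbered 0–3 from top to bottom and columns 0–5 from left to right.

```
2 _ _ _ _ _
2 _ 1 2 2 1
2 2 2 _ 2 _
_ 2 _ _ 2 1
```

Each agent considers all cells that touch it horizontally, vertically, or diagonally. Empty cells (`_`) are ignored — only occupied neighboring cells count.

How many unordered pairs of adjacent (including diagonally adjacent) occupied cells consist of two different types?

Scan each occupied cell's neighbors to the right and below (and the two forward diagonals) so each pair is counted once.
From row 0: 0 unlike of 1 pairs (running 0/1).
From row 1: 5 unlike of 11 pairs (running 5/12).
From row 2: 1 unlike of 7 pairs (running 6/19).
From row 3: 1 unlike of 1 pairs (running 7/20).
Total adjacent occupied pairs: 20; unlike-type pairs: 7.

7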